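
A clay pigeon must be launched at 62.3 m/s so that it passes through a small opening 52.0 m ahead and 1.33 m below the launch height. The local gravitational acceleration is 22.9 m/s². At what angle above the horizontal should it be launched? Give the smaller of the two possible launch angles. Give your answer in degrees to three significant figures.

Trajectory: y = x tanθ − g x² (1 + tan²θ)/(2v₀²). With x = 52.0, y = −1.33, v₀ = 62.3, g = 22.9:
7.977 tan²θ − 52.0 tanθ + (6.647) = 0.
tanθ = [52.0 ± √(52.0² − 4 × 7.977 × (6.647))] / (2 × 7.977) = (52.0 ± 49.92) / 15.95, giving tanθ = 0.1304 or 6.388.
θ = 7.431° or 81.10°; the smaller is 7.431°.

7.43°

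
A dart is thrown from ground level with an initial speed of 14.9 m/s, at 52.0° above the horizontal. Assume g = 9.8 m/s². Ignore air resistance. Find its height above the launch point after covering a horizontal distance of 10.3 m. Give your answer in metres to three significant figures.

Horizontal component vₓ = 14.90 cos 52.0° = 9.173 m/s; vertical v_y0 = 14.90 sin 52.0° = 11.74 m/s.
Time to reach x = 10.3 m: t = x/vₓ = 10.3/9.173 = 1.123 s.
Height: y = v_y0 t − ½ g t² = 11.74 × 1.123 − 4.900 × 1.123² = 13.18 − 6.178 = 7.006 m.

7.01 m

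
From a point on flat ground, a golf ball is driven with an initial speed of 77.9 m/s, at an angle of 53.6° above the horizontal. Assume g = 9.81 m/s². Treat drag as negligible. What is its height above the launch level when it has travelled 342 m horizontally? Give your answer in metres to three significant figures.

Components: vₓ = 77.90 cos 53.6° = 46.23 m/s, v_y0 = 77.90 sin 53.6° = 62.70 m/s.
x = vₓ t ⇒ t = 342/46.23 = 7.398 s.
Height: y = v_y0 t − ½ g t² = 62.70 × 7.398 − 4.905 × 7.398² = 463.9 − 268.5 = 195.4 m.

195 m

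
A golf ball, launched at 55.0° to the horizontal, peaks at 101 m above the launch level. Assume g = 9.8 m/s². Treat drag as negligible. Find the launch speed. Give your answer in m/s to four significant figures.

54.32 m/s

At the peak v_y = 0, so v_y0 = √(2gH) = √(2 × 9.80 × 101) = 44.49 m/s.
v_y0 = v₀ sin θ ⇒ v₀ = 44.49 / sin 55.0° = 54.32 m/s.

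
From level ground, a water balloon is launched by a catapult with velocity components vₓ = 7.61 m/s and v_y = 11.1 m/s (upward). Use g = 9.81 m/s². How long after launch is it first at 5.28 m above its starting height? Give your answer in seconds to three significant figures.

0.680 s

Set y = v_y0 t − ½ g t² = 5.28: 4.905 t² − 11.10 t + 5.28 = 0.
Quadratic formula: t = (11.10 ± √19.616) / 9.81 = (11.10 ± 4.429) / 9.81 → t = 0.6800 s or 1.583 s.
The first (ascending) time is 0.6800 s.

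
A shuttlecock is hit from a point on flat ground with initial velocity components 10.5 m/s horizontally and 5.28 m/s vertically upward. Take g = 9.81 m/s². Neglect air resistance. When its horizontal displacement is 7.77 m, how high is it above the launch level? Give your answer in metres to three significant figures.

1.22 m

x = vₓ t ⇒ t = 7.77/10.50 = 0.7400 s.
Height: y = v_y0 t − ½ g t² = 5.280 × 0.7400 − 4.905 × 0.7400² = 3.907 − 2.686 = 1.221 m.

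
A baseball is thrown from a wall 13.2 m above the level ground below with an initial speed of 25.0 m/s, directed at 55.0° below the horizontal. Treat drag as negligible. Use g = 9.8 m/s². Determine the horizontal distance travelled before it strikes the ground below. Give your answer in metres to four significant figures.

8.138 m

Resolve: vₓ = 25.00 cos 55.0° = 14.34 m/s and v_y0 = −20.48 m/s (downward).
With up positive and y = 0 at the ground: y(t) = 13.2 + (−20.48) t − 4.900 t². Setting y = 0 and taking the positive root: t = [−20.48 + √(20.48² + 2·9.80·13.2)] / 9.80 = (−20.48 + 26.04) / 9.80 = 0.5675 s.
Horizontal distance: R = vₓ t = 14.34 × 0.5675 = 8.138 m.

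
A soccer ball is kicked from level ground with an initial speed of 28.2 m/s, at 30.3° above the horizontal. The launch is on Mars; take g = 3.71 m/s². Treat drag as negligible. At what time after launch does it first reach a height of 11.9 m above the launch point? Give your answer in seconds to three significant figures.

vₓ = 28.20 cos 30.3° = 24.35 m/s; v_y0 = 28.20 sin 30.3° = 14.23 m/s.
Height y(t) = 14.23 t − 1.855 t² = 11.9 gives 1.855 t² − 14.23 t + 11.9 = 0.
t = [14.23 ± √(14.23² − 2·3.71·11.9)] / 3.71 = (14.23 ± 10.68) / 3.71, so t = 0.9554 s or t = 6.714 s.
The first (ascending) time is 0.9554 s.

0.955 s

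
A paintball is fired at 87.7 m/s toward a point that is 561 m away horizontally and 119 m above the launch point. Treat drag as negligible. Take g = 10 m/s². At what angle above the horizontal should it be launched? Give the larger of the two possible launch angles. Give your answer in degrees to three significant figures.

Trajectory: y = x tanθ − g x² (1 + tan²θ)/(2v₀²). With x = 561, y = 119, v₀ = 87.7, g = 10.0:
204.6 tan²θ − 561 tanθ + (323.6) = 0.
tanθ = [561 ± √(561² − 4 × 204.6 × (323.6))] / (2 × 204.6) = (561 ± 223.4) / 409.2, giving tanθ = 0.8251 or 1.917.
θ = 39.53° or 62.45°; the larger is 62.45°.

62.4°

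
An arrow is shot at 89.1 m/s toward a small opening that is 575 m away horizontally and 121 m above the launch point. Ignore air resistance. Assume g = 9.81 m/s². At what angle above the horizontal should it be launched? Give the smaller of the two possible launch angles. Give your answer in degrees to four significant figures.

Trajectory: y = x tanθ − g x² (1 + tan²θ)/(2v₀²). With x = 575, y = 121, v₀ = 89.1, g = 9.81:
204.3 tan²θ − 575 tanθ + (325.3) = 0.
tanθ = [575 ± √(575² − 4 × 204.3 × (325.3))] / (2 × 204.3) = (575 ± 254.6) / 408.6, giving tanθ = 0.7841 or 2.031.
θ = 38.10° or 63.78°; the smaller is 38.10°.

38.10°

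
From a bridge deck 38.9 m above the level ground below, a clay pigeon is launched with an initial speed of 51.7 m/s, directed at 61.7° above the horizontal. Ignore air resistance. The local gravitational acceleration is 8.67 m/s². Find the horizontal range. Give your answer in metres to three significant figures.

277 m

vₓ = 51.70 cos 61.7° = 24.51 m/s; v_y0 = 51.70 sin 61.7° = 45.52 m/s.
With up positive and y = 0 at the ground: y(t) = 38.9 + (45.52) t − 4.335 t². Setting y = 0 and taking the positive root: t = [45.52 + √(45.52² + 2·8.67·38.9)] / 8.67 = (45.52 + 52.41) / 8.67 = 11.30 s.
Horizontal distance: R = vₓ t = 24.51 × 11.30 = 276.8 m.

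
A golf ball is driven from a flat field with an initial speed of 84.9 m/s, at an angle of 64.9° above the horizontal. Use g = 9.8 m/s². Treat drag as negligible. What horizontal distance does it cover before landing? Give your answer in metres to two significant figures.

Resolve: vₓ = 84.90 cos 64.9° = 36.01 m/s and v_y0 = 84.90 sin 64.9° = 76.88 m/s.
Time aloft: T = 2 v_y0 / g = 2 × 76.88 / 9.80 = 15.69 s.
Range: R = vₓ T = 36.01 × 15.69 = 565.1 m.

570 m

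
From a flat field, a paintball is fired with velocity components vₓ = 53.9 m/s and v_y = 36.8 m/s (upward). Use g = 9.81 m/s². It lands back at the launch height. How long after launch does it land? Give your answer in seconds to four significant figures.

Landing at launch height ⇒ T = 2 v_y0 / g = 2 × 36.80 / 9.81 = 7.503 s.

7.503 s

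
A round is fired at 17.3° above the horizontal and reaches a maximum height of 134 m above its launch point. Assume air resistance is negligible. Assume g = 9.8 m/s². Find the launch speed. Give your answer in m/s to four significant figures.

172.3 m/s

At the peak v_y = 0, so v_y0 = √(2gH) = √(2 × 9.80 × 134) = 51.25 m/s.
v_y0 = v₀ sin θ ⇒ v₀ = 51.25 / sin 17.3° = 172.3 m/s.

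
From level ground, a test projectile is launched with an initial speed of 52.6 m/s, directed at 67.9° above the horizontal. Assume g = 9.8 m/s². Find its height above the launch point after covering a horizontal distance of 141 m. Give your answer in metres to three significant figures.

98.5 m

Resolve: vₓ = 52.60 cos 67.9° = 19.79 m/s and v_y0 = 52.60 sin 67.9° = 48.74 m/s.
x = vₓ t ⇒ t = 141/19.79 = 7.125 s.
Height: y = v_y0 t − ½ g t² = 48.74 × 7.125 − 4.900 × 7.125² = 347.2 − 248.8 = 98.49 m.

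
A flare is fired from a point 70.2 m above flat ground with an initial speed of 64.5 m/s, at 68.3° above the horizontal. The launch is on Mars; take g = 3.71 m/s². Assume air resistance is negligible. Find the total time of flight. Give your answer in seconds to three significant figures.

33.4 s

vₓ = 64.50 cos 68.3° = 23.85 m/s; v_y0 = 64.50 sin 68.3° = 59.93 m/s.
The projectile lands when y = 70.2 + (59.93) t − ½·3.71·t² = 0. Positive root: t = (59.93 + √(59.93² + 2·3.71·70.2)) / 3.71 = (59.93 + 64.13) / 3.71 = 33.44 s.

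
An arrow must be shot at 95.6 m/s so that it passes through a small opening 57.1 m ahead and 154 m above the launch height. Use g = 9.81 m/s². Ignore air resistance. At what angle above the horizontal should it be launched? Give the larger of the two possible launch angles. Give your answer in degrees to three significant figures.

Trajectory: y = x tanθ − g x² (1 + tan²θ)/(2v₀²). With x = 57.1, y = 154, v₀ = 95.6, g = 9.81:
1.750 tan²θ − 57.1 tanθ + (155.7) = 0.
tanθ = [57.1 ± √(57.1² − 4 × 1.750 × (155.7))] / (2 × 1.750) = (57.1 ± 46.59) / 3.500, giving tanθ = 3.004 or 29.63.
θ = 71.59° or 88.07°; the larger is 88.07°.

88.1°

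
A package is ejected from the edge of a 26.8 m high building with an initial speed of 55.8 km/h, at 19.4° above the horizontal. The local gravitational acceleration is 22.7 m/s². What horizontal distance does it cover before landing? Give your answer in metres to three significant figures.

26.0 m

Convert: 55.8 km/h = 55.8/3.6 = 15.50 m/s.
Horizontal component vₓ = 15.50 cos 19.4° = 14.62 m/s; vertical v_y0 = 15.50 sin 19.4° = 5.148 m/s.
The projectile lands when y = 26.8 + (5.148) t − ½·22.7·t² = 0. Positive root: t = (5.148 + √(5.148² + 2·22.7·26.8)) / 22.7 = (5.148 + 35.26) / 22.7 = 1.780 s.
Horizontal distance: R = vₓ t = 14.62 × 1.780 = 26.02 m.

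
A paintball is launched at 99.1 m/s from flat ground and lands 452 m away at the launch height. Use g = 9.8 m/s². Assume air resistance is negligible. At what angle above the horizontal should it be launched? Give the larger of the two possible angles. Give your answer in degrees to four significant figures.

76.59°

R = v₀² sin 2θ / g gives sin 2θ = gR/v₀² = 9.80·452/99.1² = 0.4510.
2θ = 26.81° or 180° − 26.81° = 153.2°, so θ = 13.41° or 76.59°.
The larger angle is 76.59°.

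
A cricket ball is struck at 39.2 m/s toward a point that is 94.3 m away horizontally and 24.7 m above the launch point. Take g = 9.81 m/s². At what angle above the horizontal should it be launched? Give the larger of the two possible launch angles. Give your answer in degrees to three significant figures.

Trajectory: y = x tanθ − g x² (1 + tan²θ)/(2v₀²). With x = 94.3, y = 24.7, v₀ = 39.2, g = 9.81:
28.39 tan²θ − 94.3 tanθ + (53.09) = 0.
tanθ = [94.3 ± √(94.3² − 4 × 28.39 × (53.09))] / (2 × 28.39) = (94.3 ± 53.53) / 56.77, giving tanθ = 0.7182 or 2.604.
θ = 35.69° or 68.99°; the larger is 68.99°.

69.0°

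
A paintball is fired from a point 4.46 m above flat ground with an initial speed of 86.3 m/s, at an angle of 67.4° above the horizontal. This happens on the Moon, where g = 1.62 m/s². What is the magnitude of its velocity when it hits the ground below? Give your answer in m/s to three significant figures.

86.4 m/s

Components: vₓ = 86.30 cos 67.4° = 33.16 m/s, v_y0 = 86.30 sin 67.4° = 79.67 m/s.
Vertical motion (up positive, ground at y = 0): 0.8100 t² − (79.67) t − 4.46 = 0, so t = (79.67 + √(79.67² + 2·1.62·4.46)) / 1.62 = (79.67 + 79.76) / 1.62 = 98.42 s.
Vertical velocity at impact: v_y = v_y0 − g t = 79.67 − 1.62 × 98.42 = −79.76 m/s.
Speed: |v| = √(vₓ² + v_y²) = √(33.16² + 79.76²) = 86.38 m/s.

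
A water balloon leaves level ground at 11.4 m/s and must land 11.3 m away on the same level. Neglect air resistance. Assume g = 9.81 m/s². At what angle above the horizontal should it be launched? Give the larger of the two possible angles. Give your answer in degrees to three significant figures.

From R = (v₀²/g) sin 2θ: sin 2θ = 9.81 × 11.3 / 129.96 = 0.8530.
2θ = 58.54° or 180° − 58.54° = 121.5°, so θ = 29.27° or 60.73°.
The larger angle is 60.73°.

60.7°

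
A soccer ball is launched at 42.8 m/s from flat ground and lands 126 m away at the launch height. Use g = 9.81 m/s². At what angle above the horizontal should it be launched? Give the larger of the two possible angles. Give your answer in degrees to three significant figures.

Level-ground range R = v₀² sin(2θ)/g ⇒ sin(2θ) = gR/v₀² = 9.81 × 126 / 42.8² = 0.6748.
2θ = 42.44° or 180° − 42.44° = 137.6°, so θ = 21.22° or 68.78°.
The larger angle is 68.78°.

68.8°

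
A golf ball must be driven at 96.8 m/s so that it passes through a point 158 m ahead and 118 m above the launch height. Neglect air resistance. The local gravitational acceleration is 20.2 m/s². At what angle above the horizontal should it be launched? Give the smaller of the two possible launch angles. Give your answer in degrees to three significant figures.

Trajectory: y = x tanθ − g x² (1 + tan²θ)/(2v₀²). With x = 158, y = 118, v₀ = 96.8, g = 20.2:
26.91 tan²θ − 158 tanθ + (144.9) = 0.
tanθ = [158 ± √(158² − 4 × 26.91 × (144.9))] / (2 × 26.91) = (158 ± 96.78) / 53.82, giving tanθ = 1.137 or 4.734.
θ = 48.68° or 78.07°; the smaller is 48.68°.

48.7°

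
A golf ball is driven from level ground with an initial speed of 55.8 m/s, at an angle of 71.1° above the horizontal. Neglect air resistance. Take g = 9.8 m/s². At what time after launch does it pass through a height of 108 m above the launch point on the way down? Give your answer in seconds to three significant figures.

Resolve: vₓ = 55.80 cos 71.1° = 18.07 m/s and v_y0 = 55.80 sin 71.1° = 52.79 m/s.
Height y(t) = 52.79 t − 4.900 t² = 108 gives 4.900 t² − 52.79 t + 108 = 0.
Quadratic formula: t = (52.79 ± √670.15) / 9.80 = (52.79 ± 25.89) / 9.80 → t = 2.745 s or 8.028 s.
The descending-branch root is 8.028 s.

8.03 s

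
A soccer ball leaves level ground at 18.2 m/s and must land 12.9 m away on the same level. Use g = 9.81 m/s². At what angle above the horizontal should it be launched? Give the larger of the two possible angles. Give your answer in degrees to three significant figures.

R = v₀² sin 2θ / g gives sin 2θ = gR/v₀² = 9.81·12.9/18.2² = 0.3820.
2θ = 22.46° or 180° − 22.46° = 157.5°, so θ = 11.23° or 78.77°.
The larger angle is 78.77°.

78.8°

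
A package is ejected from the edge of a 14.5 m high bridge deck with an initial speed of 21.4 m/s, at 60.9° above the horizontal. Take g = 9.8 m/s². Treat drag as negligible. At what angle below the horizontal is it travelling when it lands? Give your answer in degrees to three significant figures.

Horizontal component vₓ = 21.40 cos 60.9° = 10.41 m/s; vertical v_y0 = 21.40 sin 60.9° = 18.70 m/s.
The projectile lands when y = 14.5 + (18.70) t − ½·9.80·t² = 0. Positive root: t = (18.70 + √(18.70² + 2·9.80·14.5)) / 9.80 = (18.70 + 25.18) / 9.80 = 4.477 s.
At impact: v_y = v_y0 − g t = −25.18 m/s; vₓ = 10.41 m/s.
Angle below horizontal: arctan(|v_y|/vₓ) = arctan(25.18/10.41) = 67.54°.

67.5°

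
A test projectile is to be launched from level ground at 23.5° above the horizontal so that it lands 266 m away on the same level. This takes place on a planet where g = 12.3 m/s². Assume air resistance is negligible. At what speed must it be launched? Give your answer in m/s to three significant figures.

66.9 m/s

On level ground R = v₀² sin 2θ / g ⇒ v₀ = √(gR / sin 2θ).
v₀ = √(12.3 × 266 / sin 47.00°) = √(3272 / 0.7314) = √4473.6 = 66.89 m/s.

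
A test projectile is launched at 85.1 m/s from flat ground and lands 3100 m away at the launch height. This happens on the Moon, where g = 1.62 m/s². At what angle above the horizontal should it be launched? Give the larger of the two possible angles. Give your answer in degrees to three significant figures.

68.0°

R = v₀² sin 2θ / g gives sin 2θ = gR/v₀² = 1.62·3100/85.1² = 0.6935.
2θ = 43.90° or 180° − 43.90° = 136.1°, so θ = 21.95° or 68.05°.
The larger angle is 68.05°.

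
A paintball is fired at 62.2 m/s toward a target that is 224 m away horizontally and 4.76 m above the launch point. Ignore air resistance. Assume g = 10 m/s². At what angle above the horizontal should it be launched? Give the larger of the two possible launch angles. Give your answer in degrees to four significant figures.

72.17°

Trajectory: y = x tanθ − g x² (1 + tan²θ)/(2v₀²). With x = 224, y = 4.76, v₀ = 62.2, g = 10.0:
64.85 tan²θ − 224 tanθ + (69.61) = 0.
tanθ = [224 ± √(224² − 4 × 64.85 × (69.61))] / (2 × 64.85) = (224 ± 179.2) / 129.7, giving tanθ = 0.3452 or 3.109.
θ = 19.05° or 72.17°; the larger is 72.17°.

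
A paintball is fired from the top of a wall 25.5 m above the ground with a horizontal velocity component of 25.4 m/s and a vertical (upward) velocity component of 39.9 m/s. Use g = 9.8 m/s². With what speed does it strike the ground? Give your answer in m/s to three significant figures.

52.3 m/s

The projectile lands when y = 25.5 + (39.90) t − ½·9.80·t² = 0. Positive root: t = (39.90 + √(39.90² + 2·9.80·25.5)) / 9.80 = (39.90 + 45.74) / 9.80 = 8.738 s.
Vertical velocity at impact: v_y = v_y0 − g t = 39.90 − 9.80 × 8.738 = −45.74 m/s.
Speed: |v| = √(vₓ² + v_y²) = √(25.40² + 45.74²) = 52.32 m/s.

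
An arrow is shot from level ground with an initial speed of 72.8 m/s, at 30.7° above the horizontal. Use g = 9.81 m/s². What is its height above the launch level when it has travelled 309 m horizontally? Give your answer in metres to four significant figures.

Horizontal component vₓ = 72.80 cos 30.7° = 62.60 m/s; vertical v_y0 = 72.80 sin 30.7° = 37.17 m/s.
Time to reach x = 309 m: t = x/vₓ = 309/62.60 = 4.936 s.
Height: y = v_y0 t − ½ g t² = 37.17 × 4.936 − 4.905 × 4.936² = 183.5 − 119.5 = 63.95 m.

63.95 m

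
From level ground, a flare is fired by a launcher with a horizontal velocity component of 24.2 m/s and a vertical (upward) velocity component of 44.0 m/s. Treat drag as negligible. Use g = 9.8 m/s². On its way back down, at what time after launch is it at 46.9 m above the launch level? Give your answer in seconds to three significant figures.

7.74 s

Height y(t) = 44.00 t − 4.900 t² = 46.9 gives 4.900 t² − 44.00 t + 46.9 = 0.
Quadratic formula: t = (44.00 ± √1016.8) / 9.80 = (44.00 ± 31.89) / 9.80 → t = 1.236 s or 7.744 s.
The descending-branch root is 7.744 s.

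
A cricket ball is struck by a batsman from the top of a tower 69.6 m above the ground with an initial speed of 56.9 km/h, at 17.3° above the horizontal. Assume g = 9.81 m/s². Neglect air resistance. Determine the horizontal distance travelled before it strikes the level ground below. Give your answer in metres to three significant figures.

64.5 m

Convert: 56.9 km/h = 56.9/3.6 = 15.81 m/s.
Components: vₓ = 15.81 cos 17.3° = 15.09 m/s, v_y0 = 15.81 sin 17.3° = 4.700 m/s.
Vertical motion (up positive, ground at y = 0): 4.905 t² − (4.700) t − 69.6 = 0, so t = (4.700 + √(4.700² + 2·9.81·69.6)) / 9.81 = (4.700 + 37.25) / 9.81 = 4.276 s.
Horizontal distance: R = vₓ t = 15.09 × 4.276 = 64.53 m.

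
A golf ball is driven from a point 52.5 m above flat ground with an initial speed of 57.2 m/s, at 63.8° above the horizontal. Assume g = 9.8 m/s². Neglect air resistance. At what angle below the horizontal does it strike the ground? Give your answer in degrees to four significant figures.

Components: vₓ = 57.20 cos 63.8° = 25.25 m/s, v_y0 = 57.20 sin 63.8° = 51.32 m/s.
Vertical motion (up positive, ground at y = 0): 4.900 t² − (51.32) t − 52.5 = 0, so t = (51.32 + √(51.32² + 2·9.80·52.5)) / 9.80 = (51.32 + 60.52) / 9.80 = 11.41 s.
At impact: v_y = v_y0 − g t = −60.52 m/s; vₓ = 25.25 m/s.
Angle below horizontal: arctan(|v_y|/vₓ) = arctan(60.52/25.25) = 67.35°.

67.35°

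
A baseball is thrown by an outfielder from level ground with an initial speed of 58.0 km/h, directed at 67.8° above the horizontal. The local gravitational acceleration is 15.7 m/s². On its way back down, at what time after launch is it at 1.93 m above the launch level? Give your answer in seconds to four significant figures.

1.761 s

Convert: 58.0 km/h = 58.0/3.6 = 16.11 m/s.
Components: vₓ = 16.11 cos 67.8° = 6.087 m/s, v_y0 = 16.11 sin 67.8° = 14.92 m/s.
Set y = v_y0 t − ½ g t² = 1.93: 7.850 t² − 14.92 t + 1.93 = 0.
Quadratic formula: t = (14.92 ± √161.91) / 15.7 = (14.92 ± 12.72) / 15.7 → t = 0.1396 s or 1.761 s.
The descending-branch root is 1.761 s.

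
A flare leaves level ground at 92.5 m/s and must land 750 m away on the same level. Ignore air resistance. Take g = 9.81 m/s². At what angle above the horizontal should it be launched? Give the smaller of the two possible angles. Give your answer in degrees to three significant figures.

Level-ground range R = v₀² sin(2θ)/g ⇒ sin(2θ) = gR/v₀² = 9.81 × 750 / 92.5² = 0.8599.
2θ = 59.31° or 180° − 59.31° = 120.7°, so θ = 29.65° or 60.35°.
The smaller angle is 29.65°.

29.7°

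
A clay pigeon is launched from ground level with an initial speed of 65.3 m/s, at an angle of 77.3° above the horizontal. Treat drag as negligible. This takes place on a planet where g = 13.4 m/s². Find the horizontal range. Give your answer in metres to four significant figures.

vₓ = 65.30 cos 77.3° = 14.36 m/s; v_y0 = 65.30 sin 77.3° = 63.70 m/s.
Flight time T = 2 v_y0 / g = 9.508 s.
Horizontal distance R = vₓ T = 14.36 × 9.508 = 136.5 m.

136.5 m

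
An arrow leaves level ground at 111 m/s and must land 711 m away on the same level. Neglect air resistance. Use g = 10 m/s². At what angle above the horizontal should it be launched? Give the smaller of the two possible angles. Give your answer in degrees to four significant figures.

Level-ground range R = v₀² sin(2θ)/g ⇒ sin(2θ) = gR/v₀² = 10.0 × 711 / 111² = 0.5771.
2θ = 35.24° or 180° − 35.24° = 144.8°, so θ = 17.62° or 72.38°.
The smaller angle is 17.62°.

17.62°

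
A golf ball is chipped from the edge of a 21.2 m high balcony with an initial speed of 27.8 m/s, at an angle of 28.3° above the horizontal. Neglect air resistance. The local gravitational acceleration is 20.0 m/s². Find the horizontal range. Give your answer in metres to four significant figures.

vₓ = 27.80 cos 28.3° = 24.48 m/s; v_y0 = 27.80 sin 28.3° = 13.18 m/s.
The projectile lands when y = 21.2 + (13.18) t − ½·20.0·t² = 0. Positive root: t = (13.18 + √(13.18² + 2·20.0·21.2)) / 20.0 = (13.18 + 31.96) / 20.0 = 2.257 s.
Horizontal distance: R = vₓ t = 24.48 × 2.257 = 55.25 m.

55.25 m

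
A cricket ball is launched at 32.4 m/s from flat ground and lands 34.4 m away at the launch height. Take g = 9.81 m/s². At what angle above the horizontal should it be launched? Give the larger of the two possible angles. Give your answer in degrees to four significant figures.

80.62°

R = v₀² sin 2θ / g gives sin 2θ = gR/v₀² = 9.81·34.4/32.4² = 0.3215.
2θ = 18.75° or 180° − 18.75° = 161.2°, so θ = 9.376° or 80.62°.
The larger angle is 80.62°.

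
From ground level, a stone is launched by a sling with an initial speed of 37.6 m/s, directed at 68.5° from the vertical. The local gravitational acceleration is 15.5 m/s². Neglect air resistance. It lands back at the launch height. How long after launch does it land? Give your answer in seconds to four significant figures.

vₓ = 37.60 sin 68.5° = 34.98 m/s; v_y0 = 37.60 cos 68.5° = 13.78 m/s.
Landing at launch height ⇒ T = 2 v_y0 / g = 2 × 13.78 / 15.5 = 1.778 s.

1.778 s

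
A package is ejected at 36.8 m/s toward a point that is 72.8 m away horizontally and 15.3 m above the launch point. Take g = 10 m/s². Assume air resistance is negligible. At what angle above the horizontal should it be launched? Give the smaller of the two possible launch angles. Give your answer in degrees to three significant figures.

29.5°

Trajectory: y = x tanθ − g x² (1 + tan²θ)/(2v₀²). With x = 72.8, y = 15.3, v₀ = 36.8, g = 10.0:
19.57 tan²θ − 72.8 tanθ + (34.87) = 0.
tanθ = [72.8 ± √(72.8² − 4 × 19.57 × (34.87))] / (2 × 19.57) = (72.8 ± 50.70) / 39.14, giving tanθ = 0.5646 or 3.156.
θ = 29.45° or 72.42°; the smaller is 29.45°.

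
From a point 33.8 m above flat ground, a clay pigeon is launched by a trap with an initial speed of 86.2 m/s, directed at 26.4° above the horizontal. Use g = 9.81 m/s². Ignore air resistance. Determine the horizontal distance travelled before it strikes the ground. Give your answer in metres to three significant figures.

665 m

Components: vₓ = 86.20 cos 26.4° = 77.21 m/s, v_y0 = 86.20 sin 26.4° = 38.33 m/s.
The projectile lands when y = 33.8 + (38.33) t − ½·9.81·t² = 0. Positive root: t = (38.33 + √(38.33² + 2·9.81·33.8)) / 9.81 = (38.33 + 46.18) / 9.81 = 8.614 s.
Horizontal distance: R = vₓ t = 77.21 × 8.614 = 665.1 m.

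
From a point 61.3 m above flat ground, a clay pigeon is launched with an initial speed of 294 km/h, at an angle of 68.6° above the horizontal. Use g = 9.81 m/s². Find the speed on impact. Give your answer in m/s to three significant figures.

Convert: 294 km/h = 294/3.6 = 81.67 m/s.
Resolve: vₓ = 81.67 cos 68.6° = 29.80 m/s and v_y0 = 81.67 sin 68.6° = 76.04 m/s.
Vertical motion (up positive, ground at y = 0): 4.905 t² − (76.04) t − 61.3 = 0, so t = (76.04 + √(76.04² + 2·9.81·61.3)) / 9.81 = (76.04 + 83.57) / 9.81 = 16.27 s.
Vertical velocity at impact: v_y = v_y0 − g t = 76.04 − 9.81 × 16.27 = −83.57 m/s.
Speed: |v| = √(vₓ² + v_y²) = √(29.80² + 83.57²) = 88.73 m/s.

88.7 m/s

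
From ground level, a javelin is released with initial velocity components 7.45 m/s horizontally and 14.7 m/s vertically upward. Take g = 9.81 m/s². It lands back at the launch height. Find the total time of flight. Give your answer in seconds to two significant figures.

3.0 s

It returns to y = 0 when t = 2 v_y0 / g = 2(14.70)/9.81 = 2.997 s.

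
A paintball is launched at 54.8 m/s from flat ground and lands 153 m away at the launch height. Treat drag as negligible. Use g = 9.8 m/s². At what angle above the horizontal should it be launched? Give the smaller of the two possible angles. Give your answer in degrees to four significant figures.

Level-ground range R = v₀² sin(2θ)/g ⇒ sin(2θ) = gR/v₀² = 9.80 × 153 / 54.8² = 0.4993.
2θ = 29.95° or 180° − 29.95° = 150.0°, so θ = 14.98° or 75.02°.
The smaller angle is 14.98°.

14.98°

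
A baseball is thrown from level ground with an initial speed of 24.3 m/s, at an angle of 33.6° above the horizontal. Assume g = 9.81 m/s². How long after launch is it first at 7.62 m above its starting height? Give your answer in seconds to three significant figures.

Components: vₓ = 24.30 cos 33.6° = 20.24 m/s, v_y0 = 24.30 sin 33.6° = 13.45 m/s.
Height y(t) = 13.45 t − 4.905 t² = 7.62 gives 4.905 t² − 13.45 t + 7.62 = 0.
Quadratic formula: t = (13.45 ± √31.329) / 9.81 = (13.45 ± 5.597) / 9.81 → t = 0.8002 s or 1.941 s.
The first (ascending) time is 0.8002 s.

0.800 s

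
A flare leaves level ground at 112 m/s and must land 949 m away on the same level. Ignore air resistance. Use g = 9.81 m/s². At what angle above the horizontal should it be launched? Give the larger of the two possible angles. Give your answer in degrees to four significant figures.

R = v₀² sin 2θ / g gives sin 2θ = gR/v₀² = 9.81·949/112² = 0.7422.
2θ = 47.92° or 180° − 47.92° = 132.1°, so θ = 23.96° or 66.04°.
The larger angle is 66.04°.

66.04°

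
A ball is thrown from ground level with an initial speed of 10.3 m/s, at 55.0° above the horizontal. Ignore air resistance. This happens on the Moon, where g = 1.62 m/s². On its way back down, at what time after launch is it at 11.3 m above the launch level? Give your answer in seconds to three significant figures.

vₓ = 10.30 cos 55.0° = 5.908 m/s; v_y0 = 10.30 sin 55.0° = 8.437 m/s.
Require v_y0 t − ½ g t² = 11.3, i.e. 0.8100 t² − 8.437 t + 11.3 = 0.
Quadratic formula: t = (8.437 ± √34.575) / 1.62 = (8.437 ± 5.880) / 1.62 → t = 1.579 s or 8.838 s.
The descending-branch root is 8.838 s.

8.84 s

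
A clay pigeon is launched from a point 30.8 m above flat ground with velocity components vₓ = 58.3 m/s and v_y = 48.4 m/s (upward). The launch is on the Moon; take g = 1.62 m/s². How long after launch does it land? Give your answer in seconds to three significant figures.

60.4 s

The projectile lands when y = 30.8 + (48.40) t − ½·1.62·t² = 0. Positive root: t = (48.40 + √(48.40² + 2·1.62·30.8)) / 1.62 = (48.40 + 49.42) / 1.62 = 60.38 s.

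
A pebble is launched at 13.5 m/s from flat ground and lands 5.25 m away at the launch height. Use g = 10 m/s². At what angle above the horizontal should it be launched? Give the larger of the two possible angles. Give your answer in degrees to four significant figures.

81.63°

R = v₀² sin 2θ / g gives sin 2θ = gR/v₀² = 10.0·5.25/13.5² = 0.2881.
2θ = 16.74° or 180° − 16.74° = 163.3°, so θ = 8.371° or 81.63°.
The larger angle is 81.63°.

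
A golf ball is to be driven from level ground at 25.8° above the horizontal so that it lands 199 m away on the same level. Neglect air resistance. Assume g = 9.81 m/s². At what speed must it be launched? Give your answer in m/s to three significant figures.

49.9 m/s

Level-ground range: R = v₀² sin(2θ)/g, so v₀ = √(gR / sin 2θ).
v₀ = √(9.81 × 199 / sin 51.60°) = √(1952 / 0.7837) = √2491.0 = 49.91 m/s.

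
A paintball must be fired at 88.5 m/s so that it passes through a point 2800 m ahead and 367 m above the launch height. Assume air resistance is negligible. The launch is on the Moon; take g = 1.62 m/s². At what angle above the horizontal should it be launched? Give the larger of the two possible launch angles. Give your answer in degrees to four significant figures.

Trajectory: y = x tanθ − g x² (1 + tan²θ)/(2v₀²). With x = 2800, y = 367, v₀ = 88.5, g = 1.62:
810.8 tan²θ − 2800 tanθ + (1178) = 0.
tanθ = [2800 ± √(2800² − 4 × 810.8 × (1178))] / (2 × 810.8) = (2800 ± 2005) / 1622, giving tanθ = 0.4902 or 2.963.
θ = 26.12° or 71.35°; the larger is 71.35°.

71.35°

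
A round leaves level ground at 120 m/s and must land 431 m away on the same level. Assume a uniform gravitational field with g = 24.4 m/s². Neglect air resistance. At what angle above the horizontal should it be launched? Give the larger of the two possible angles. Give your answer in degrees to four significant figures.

66.54°

R = v₀² sin 2θ / g gives sin 2θ = gR/v₀² = 24.4·431/120² = 0.7303.
2θ = 46.91° or 180° − 46.91° = 133.1°, so θ = 23.46° or 66.54°.
The larger angle is 66.54°.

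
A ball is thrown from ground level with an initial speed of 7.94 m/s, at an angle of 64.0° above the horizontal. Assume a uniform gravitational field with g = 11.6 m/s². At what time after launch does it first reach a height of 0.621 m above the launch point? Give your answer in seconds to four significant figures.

0.09424 s

vₓ = 7.940 cos 64.0° = 3.481 m/s; v_y0 = 7.940 sin 64.0° = 7.136 m/s.
Set y = v_y0 t − ½ g t² = 0.621: 5.800 t² − 7.136 t + 0.621 = 0.
t = [7.136 ± √(7.136² − 2·11.6·0.621)] / 11.6 = (7.136 ± 6.043) / 11.6, so t = 0.09424 s or t = 1.136 s.
The first (ascending) time is 0.09424 s.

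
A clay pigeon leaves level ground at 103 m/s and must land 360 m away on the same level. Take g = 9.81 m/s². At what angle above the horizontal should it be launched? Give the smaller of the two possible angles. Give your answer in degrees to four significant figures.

9.722°

From R = (v₀²/g) sin 2θ: sin 2θ = 9.81 × 360 / 10609 = 0.3329.
2θ = 19.44° or 180° − 19.44° = 160.6°, so θ = 9.722° or 80.28°.
The smaller angle is 9.722°.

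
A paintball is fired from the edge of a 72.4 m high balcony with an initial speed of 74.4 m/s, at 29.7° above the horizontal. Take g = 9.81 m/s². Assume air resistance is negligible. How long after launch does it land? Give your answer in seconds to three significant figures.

9.13 s

Resolve: vₓ = 74.40 cos 29.7° = 64.63 m/s and v_y0 = 74.40 sin 29.7° = 36.86 m/s.
Vertical motion (up positive, ground at y = 0): 4.905 t² − (36.86) t − 72.4 = 0, so t = (36.86 + √(36.86² + 2·9.81·72.4)) / 9.81 = (36.86 + 52.72) / 9.81 = 9.132 s.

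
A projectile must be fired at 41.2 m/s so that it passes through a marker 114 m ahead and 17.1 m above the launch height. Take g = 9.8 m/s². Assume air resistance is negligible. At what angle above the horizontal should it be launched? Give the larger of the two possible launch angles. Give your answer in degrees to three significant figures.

Trajectory: y = x tanθ − g x² (1 + tan²θ)/(2v₀²). With x = 114, y = 17.1, v₀ = 41.2, g = 9.80:
37.52 tan²θ − 114 tanθ + (54.62) = 0.
tanθ = [114 ± √(114² − 4 × 37.52 × (54.62))] / (2 × 37.52) = (114 ± 69.28) / 75.03, giving tanθ = 0.5960 or 2.443.
θ = 30.79° or 67.74°; the larger is 67.74°.

67.7°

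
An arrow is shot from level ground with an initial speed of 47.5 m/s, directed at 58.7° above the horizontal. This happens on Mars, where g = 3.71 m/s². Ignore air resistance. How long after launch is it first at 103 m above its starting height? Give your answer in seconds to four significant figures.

Horizontal component vₓ = 47.50 cos 58.7° = 24.68 m/s; vertical v_y0 = 47.50 sin 58.7° = 40.59 m/s.
Require v_y0 t − ½ g t² = 103, i.e. 1.855 t² − 40.59 t + 103 = 0.
Quadratic formula: t = (40.59 ± √883.03) / 3.71 = (40.59 ± 29.72) / 3.71 → t = 2.930 s or 18.95 s.
The first (ascending) time is 2.930 s.

2.930 s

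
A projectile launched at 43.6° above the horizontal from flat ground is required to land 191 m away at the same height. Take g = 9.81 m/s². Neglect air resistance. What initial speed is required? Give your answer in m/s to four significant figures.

43.31 m/s

Level-ground range: R = v₀² sin(2θ)/g, so v₀ = √(gR / sin 2θ).
v₀ = √(9.81 × 191 / sin 87.20°) = √(1874 / 0.9988) = √1875.9 = 43.31 m/s.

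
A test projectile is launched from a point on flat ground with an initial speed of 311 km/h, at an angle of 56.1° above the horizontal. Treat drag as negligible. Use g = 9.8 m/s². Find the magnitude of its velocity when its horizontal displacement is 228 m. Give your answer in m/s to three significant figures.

54.4 m/s

Convert: 311 km/h = 311/3.6 = 86.39 m/s.
Components: vₓ = 86.39 cos 56.1° = 48.18 m/s, v_y0 = 86.39 sin 56.1° = 71.70 m/s.
x = vₓ t ⇒ t = 228/48.18 = 4.732 s.
Vertical velocity there: v_y = v_y0 − g t = 71.70 − 9.80 × 4.732 = 25.33 m/s.
Speed: √(vₓ² + v_y²) = √(48.18² + 25.33²) = 54.44 m/s.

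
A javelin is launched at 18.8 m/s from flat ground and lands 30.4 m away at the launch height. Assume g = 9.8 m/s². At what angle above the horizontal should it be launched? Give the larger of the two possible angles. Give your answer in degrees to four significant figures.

61.28°

Level-ground range R = v₀² sin(2θ)/g ⇒ sin(2θ) = gR/v₀² = 9.80 × 30.4 / 18.8² = 0.8429.
2θ = 57.45° or 180° − 57.45° = 122.6°, so θ = 28.72° or 61.28°.
The larger angle is 61.28°.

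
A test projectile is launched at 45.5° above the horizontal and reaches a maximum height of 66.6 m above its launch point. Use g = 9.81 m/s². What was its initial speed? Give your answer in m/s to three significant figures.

50.7 m/s

At the peak v_y = 0, so v_y0 = √(2gH) = √(2 × 9.81 × 66.6) = 36.15 m/s.
v_y0 = v₀ sin θ ⇒ v₀ = 36.15 / sin 45.5° = 50.68 m/s.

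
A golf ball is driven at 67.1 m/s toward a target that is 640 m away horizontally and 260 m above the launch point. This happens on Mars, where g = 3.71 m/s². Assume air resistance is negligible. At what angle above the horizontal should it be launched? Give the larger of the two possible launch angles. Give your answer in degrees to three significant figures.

71.1°

Trajectory: y = x tanθ − g x² (1 + tan²θ)/(2v₀²). With x = 640, y = 260, v₀ = 67.1, g = 3.71:
168.8 tan²θ − 640 tanθ + (428.8) = 0.
tanθ = [640 ± √(640² − 4 × 168.8 × (428.8))] / (2 × 168.8) = (640 ± 346.7) / 337.5, giving tanθ = 0.8691 or 2.923.
θ = 40.99° or 71.12°; the larger is 71.12°.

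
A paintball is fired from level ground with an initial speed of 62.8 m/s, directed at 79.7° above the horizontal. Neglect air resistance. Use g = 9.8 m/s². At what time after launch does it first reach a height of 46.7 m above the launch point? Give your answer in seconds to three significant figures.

Resolve: vₓ = 62.80 cos 79.7° = 11.23 m/s and v_y0 = 62.80 sin 79.7° = 61.79 m/s.
Set y = v_y0 t − ½ g t² = 46.7: 4.900 t² − 61.79 t + 46.7 = 0.
t = [61.79 ± √(61.79² − 2·9.80·46.7)] / 9.80 = (61.79 ± 53.87) / 9.80, so t = 0.8075 s or t = 11.80 s.
The first (ascending) time is 0.8075 s.

0.808 s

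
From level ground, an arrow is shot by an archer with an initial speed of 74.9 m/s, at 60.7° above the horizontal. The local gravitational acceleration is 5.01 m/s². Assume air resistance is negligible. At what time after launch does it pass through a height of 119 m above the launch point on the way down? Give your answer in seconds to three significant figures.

Horizontal component vₓ = 74.90 cos 60.7° = 36.65 m/s; vertical v_y0 = 74.90 sin 60.7° = 65.32 m/s.
Height y(t) = 65.32 t − 2.505 t² = 119 gives 2.505 t² − 65.32 t + 119 = 0.
t = [65.32 ± √(65.32² − 2·5.01·119)] / 5.01 = (65.32 ± 55.44) / 5.01, so t = 1.971 s or t = 24.10 s.
The descending-branch root is 24.10 s.

24.1 s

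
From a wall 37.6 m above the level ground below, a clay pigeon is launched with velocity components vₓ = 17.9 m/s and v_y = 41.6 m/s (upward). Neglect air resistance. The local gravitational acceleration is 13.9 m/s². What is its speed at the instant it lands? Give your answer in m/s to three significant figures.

Vertical motion (up positive, ground at y = 0): 6.950 t² − (41.60) t − 37.6 = 0, so t = (41.60 + √(41.60² + 2·13.9·37.6)) / 13.9 = (41.60 + 52.69) / 13.9 = 6.783 s.
Vertical velocity at impact: v_y = v_y0 − g t = 41.60 − 13.9 × 6.783 = −52.69 m/s.
Speed: |v| = √(vₓ² + v_y²) = √(17.90² + 52.69²) = 55.64 m/s.

55.6 m/s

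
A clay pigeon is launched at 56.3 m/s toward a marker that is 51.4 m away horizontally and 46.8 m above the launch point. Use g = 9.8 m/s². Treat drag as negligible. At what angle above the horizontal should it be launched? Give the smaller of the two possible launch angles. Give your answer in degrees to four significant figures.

Trajectory: y = x tanθ − g x² (1 + tan²θ)/(2v₀²). With x = 51.4, y = 46.8, v₀ = 56.3, g = 9.80:
4.084 tan²θ − 51.4 tanθ + (50.88) = 0.
tanθ = [51.4 ± √(51.4² − 4 × 4.084 × (50.88))] / (2 × 4.084) = (51.4 ± 42.55) / 8.168, giving tanθ = 1.083 or 11.50.
θ = 47.29° or 85.03°; the smaller is 47.29°.

47.29°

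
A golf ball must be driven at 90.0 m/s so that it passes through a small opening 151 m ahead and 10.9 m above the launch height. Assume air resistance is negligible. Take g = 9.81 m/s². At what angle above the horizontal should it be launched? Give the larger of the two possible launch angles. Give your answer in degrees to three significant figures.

84.7°

Trajectory: y = x tanθ − g x² (1 + tan²θ)/(2v₀²). With x = 151, y = 10.9, v₀ = 90.0, g = 9.81:
13.81 tan²θ − 151 tanθ + (24.71) = 0.
tanθ = [151 ± √(151² − 4 × 13.81 × (24.71))] / (2 × 13.81) = (151 ± 146.4) / 27.61, giving tanθ = 0.1661 or 10.77.
θ = 9.433° or 84.70°; the larger is 84.70°.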